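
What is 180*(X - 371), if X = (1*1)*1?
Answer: -66600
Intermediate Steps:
X = 1 (X = 1*1 = 1)
180*(X - 371) = 180*(1 - 371) = 180*(-370) = -66600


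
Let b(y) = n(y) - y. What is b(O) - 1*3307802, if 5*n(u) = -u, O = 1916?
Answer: -16550506/5 ≈ -3.3101e+6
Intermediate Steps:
n(u) = -u/5 (n(u) = (-u)/5 = -u/5)
b(y) = -6*y/5 (b(y) = -y/5 - y = -6*y/5)
b(O) - 1*3307802 = -6/5*1916 - 1*3307802 = -11496/5 - 3307802 = -16550506/5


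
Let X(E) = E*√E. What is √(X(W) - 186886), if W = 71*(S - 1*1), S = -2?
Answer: √(-186886 - 213*I*√213) ≈ 3.595 - 432.32*I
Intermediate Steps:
W = -213 (W = 71*(-2 - 1*1) = 71*(-2 - 1) = 71*(-3) = -213)
X(E) = E^(3/2)
√(X(W) - 186886) = √((-213)^(3/2) - 186886) = √(-213*I*√213 - 186886) = √(-186886 - 213*I*√213)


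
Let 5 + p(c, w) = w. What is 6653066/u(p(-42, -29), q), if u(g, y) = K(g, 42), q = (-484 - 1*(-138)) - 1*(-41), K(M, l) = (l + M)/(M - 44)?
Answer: -129734787/2 ≈ -6.4867e+7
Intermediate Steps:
p(c, w) = -5 + w
K(M, l) = (M + l)/(-44 + M)
q = -305 (q = (-484 + 138) + 41 = -346 + 41 = -305)
u(g, y) = (42 + g)/(-44 + g) (u(g, y) = (g + 42)/(-44 + g) = (42 + g)/(-44 + g))
6653066/u(p(-42, -29), q) = 6653066/(((42 + (-5 - 29))/(-44 + (-5 - 29)))) = 6653066/(((42 - 34)/(-44 - 34))) = 6653066/((8/(-78))) = 6653066/((-1/78*8)) = 6653066/(-4/39) = 6653066*(-39/4) = -129734787/2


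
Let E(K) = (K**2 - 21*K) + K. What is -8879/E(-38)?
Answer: -8879/2204 ≈ -4.0286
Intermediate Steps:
E(K) = K**2 - 20*K
-8879/E(-38) = -8879*(-1/(38*(-20 - 38))) = -8879/((-38*(-58))) = -8879/2204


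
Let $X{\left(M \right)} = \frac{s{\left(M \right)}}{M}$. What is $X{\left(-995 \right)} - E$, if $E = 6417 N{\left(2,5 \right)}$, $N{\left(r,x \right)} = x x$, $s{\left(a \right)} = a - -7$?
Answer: $- \frac{159621887}{995} \approx -1.6042 \cdot 10^{5}$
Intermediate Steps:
$s{\left(a \right)} = 7 + a$ ($s{\left(a \right)} = a + 7 = 7 + a$)
$N{\left(r,x \right)} = x^{2}$
$X{\left(M \right)} = \frac{7 + M}{M}$
$E = 160425$ ($E = 6417 \cdot 5^{2} = 6417 \cdot 25 = 160425$)
$X{\left(-995 \right)} - E = \frac{7 - 995}{-995} - 160425 = \left(- \frac{1}{995}\right) \left(-988\right) - 160425 = \frac{988}{995} - 160425 = - \frac{159621887}{995}$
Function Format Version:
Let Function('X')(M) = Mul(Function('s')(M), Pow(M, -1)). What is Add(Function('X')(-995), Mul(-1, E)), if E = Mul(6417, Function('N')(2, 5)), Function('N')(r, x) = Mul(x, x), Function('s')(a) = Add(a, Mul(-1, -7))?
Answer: Rational(-159621887, 995) ≈ -1.6042e+5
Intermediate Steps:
Function('s')(a) = Add(7, a) (Function('s')(a) = Add(a, 7) = Add(7, a))
Function('N')(r, x) = Pow(x, 2)
Function('X')(M) = Mul(Pow(M, -1), Add(7, M)) (Function('X')(M) = Mul(Add(7, M), Pow(M, -1)) = Mul(Pow(M, -1), Add(7, M)))
E = 160425 (E = Mul(6417, Pow(5, 2)) = Mul(6417, 25) = 160425)
Add(Function('X')(-995), Mul(-1, E)) = Add(Mul(Pow(-995, -1), Add(7, -995)), Mul(-1, 160425)) = Add(Mul(Rational(-1, 995), -988), -160425) = Add(Rational(988, 995), -160425) = Rational(-159621887, 995)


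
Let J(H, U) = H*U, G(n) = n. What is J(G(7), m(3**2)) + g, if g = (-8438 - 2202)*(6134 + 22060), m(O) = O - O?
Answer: -299984160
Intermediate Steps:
m(O) = 0
g = -299984160 (g = -10640*28194 = -299984160)
J(G(7), m(3**2)) + g = 7*0 - 299984160 = 0 - 299984160 = -299984160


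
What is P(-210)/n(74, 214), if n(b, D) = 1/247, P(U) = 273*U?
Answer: -14160510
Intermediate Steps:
n(b, D) = 1/247
P(-210)/n(74, 214) = (273*(-210))/(1/247) = -57330*247 = -14160510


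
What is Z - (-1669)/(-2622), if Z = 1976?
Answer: 5179403/2622 ≈ 1975.4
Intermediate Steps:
Z - (-1669)/(-2622) = 1976 - (-1669)/(-2622) = 1976 - (-1669)*(-1)/2622 = 1976 - 1*1669/2622 = 1976 - 1669/2622 = 5179403/2622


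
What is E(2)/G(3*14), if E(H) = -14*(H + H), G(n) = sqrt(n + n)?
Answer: -4*sqrt(21)/3 ≈ -6.1101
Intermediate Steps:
G(n) = sqrt(2)*sqrt(n) (G(n) = sqrt(2*n) = sqrt(2)*sqrt(n))
E(H) = -28*H
E(2)/G(3*14) = (-28*2)/((sqrt(2)*sqrt(3*14))) = -56*sqrt(21)/42 = -4*sqrt(21)/3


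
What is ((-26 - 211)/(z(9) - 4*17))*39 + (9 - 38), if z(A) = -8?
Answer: 7039/76 ≈ 92.618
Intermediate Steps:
((-26 - 211)/(z(9) - 4*17))*39 + (9 - 38) = ((-26 - 211)/(-8 - 4*17))*39 + (9 - 38) = -237/(-8 - 68)*39 - 29 = -237/(-76)*39 - 29 = -237*(-1/76)*39 - 29 = (237/76)*39 - 29 = 9243/76 - 29 = 7039/76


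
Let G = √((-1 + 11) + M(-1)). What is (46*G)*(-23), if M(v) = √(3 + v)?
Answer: -1058*√(10 + √2) ≈ -3574.4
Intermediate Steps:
G = √(10 + √2) (G = √((-1 + 11) + √(3 - 1)) = √(10 + √2) ≈ 3.3785)
(46*G)*(-23) = (46*√(10 + √2))*(-23) = -1058*√(10 + √2)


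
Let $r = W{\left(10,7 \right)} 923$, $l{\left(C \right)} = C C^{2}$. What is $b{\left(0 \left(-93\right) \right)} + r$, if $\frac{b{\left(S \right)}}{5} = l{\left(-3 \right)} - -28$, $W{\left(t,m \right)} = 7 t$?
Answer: $64615$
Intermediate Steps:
$l{\left(C \right)} = C^{3}$
$b{\left(S \right)} = 5$ ($b{\left(S \right)} = 5 \left(\left(-3\right)^{3} - -28\right) = 5 \left(-27 + 28\right) = 5 \cdot 1 = 5$)
$r = 64610$ ($r = 7 \cdot 10 \cdot 923 = 70 \cdot 923 = 64610$)
$b{\left(0 \left(-93\right) \right)} + r = 5 + 64610 = 64615$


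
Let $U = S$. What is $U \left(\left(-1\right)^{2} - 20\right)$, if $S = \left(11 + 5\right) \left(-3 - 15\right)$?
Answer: $5472$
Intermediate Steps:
$S = -288$ ($S = 16 \left(-18\right) = -288$)
$U = -288$
$U \left(\left(-1\right)^{2} - 20\right) = - 288 \left(\left(-1\right)^{2} - 20\right) = - 288 \left(1 - 20\right) = \left(-288\right) \left(-19\right) = 5472$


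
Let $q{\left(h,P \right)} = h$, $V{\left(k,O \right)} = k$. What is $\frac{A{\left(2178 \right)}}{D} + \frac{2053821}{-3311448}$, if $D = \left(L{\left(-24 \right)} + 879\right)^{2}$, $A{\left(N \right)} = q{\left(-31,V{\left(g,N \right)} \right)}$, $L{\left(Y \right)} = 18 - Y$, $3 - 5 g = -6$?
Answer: $- \frac{82963706369}{133757426808} \approx -0.62025$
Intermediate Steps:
$g = \frac{9}{5}$ ($g = \frac{3}{5} - - \frac{6}{5} = \frac{3}{5} + \frac{6}{5} = \frac{9}{5} \approx 1.8$)
$A{\left(N \right)} = -31$
$D = 848241$ ($D = \left(\left(18 - -24\right) + 879\right)^{2} = \left(\left(18 + 24\right) + 879\right)^{2} = \left(42 + 879\right)^{2} = 921^{2} = 848241$)
$\frac{A{\left(2178 \right)}}{D} + \frac{2053821}{-3311448} = - \frac{31}{848241} + \frac{2053821}{-3311448} = \left(-31\right) \frac{1}{848241} + 2053821 \left(- \frac{1}{3311448}\right) = - \frac{31}{848241} - \frac{97801}{157688} = - \frac{82963706369}{133757426808}$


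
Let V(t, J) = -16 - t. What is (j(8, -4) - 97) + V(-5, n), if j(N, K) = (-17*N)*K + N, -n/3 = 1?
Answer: 444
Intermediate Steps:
n = -3 (n = -3*1 = -3)
j(N, K) = N - 17*K*N (j(N, K) = -17*K*N + N = N - 17*K*N)
(j(8, -4) - 97) + V(-5, n) = (8*(1 - 17*(-4)) - 97) + (-16 - 1*(-5)) = (8*(1 + 68) - 97) + (-16 + 5) = (8*69 - 97) - 11 = (552 - 97) - 11 = 455 - 11 = 444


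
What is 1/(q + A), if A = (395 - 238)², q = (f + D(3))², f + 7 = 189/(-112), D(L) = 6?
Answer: 256/6311993 ≈ 4.0558e-5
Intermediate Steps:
f = -139/16 (f = -7 + 189/(-112) = -7 + 189*(-1/112) = -7 - 27/16 = -139/16 ≈ -8.6875)
q = 1849/256 (q = (-139/16 + 6)² = (-43/16)² = 1849/256 ≈ 7.2227)
A = 24649 (A = 157² = 24649)
1/(q + A) = 1/(1849/256 + 24649) = 1/(6311993/256) = 256/6311993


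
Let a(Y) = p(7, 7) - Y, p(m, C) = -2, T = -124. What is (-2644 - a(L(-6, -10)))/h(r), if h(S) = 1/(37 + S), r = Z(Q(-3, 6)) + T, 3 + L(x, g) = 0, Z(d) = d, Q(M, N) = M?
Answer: 238050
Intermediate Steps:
L(x, g) = -3 (L(x, g) = -3 + 0 = -3)
r = -127 (r = -3 - 124 = -127)
a(Y) = -2 - Y
(-2644 - a(L(-6, -10)))/h(r) = (-2644 - (-2 - 1*(-3)))/(1/(37 - 127)) = (-2644 - (-2 + 3))/(1/(-90)) = (-2644 - 1*1)/(-1/90) = (-2644 - 1)*(-90) = -2645*(-90) = 238050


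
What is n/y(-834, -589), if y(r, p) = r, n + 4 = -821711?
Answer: 273905/278 ≈ 985.27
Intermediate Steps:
n = -821715 (n = -4 - 821711 = -821715)
n/y(-834, -589) = -821715/(-834) = -821715*(-1/834) = 273905/278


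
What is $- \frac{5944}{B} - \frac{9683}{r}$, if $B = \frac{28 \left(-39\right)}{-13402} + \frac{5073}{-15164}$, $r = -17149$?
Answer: $\frac{10358131845924991}{440980172721} \approx 23489.0$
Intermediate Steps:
$B = - \frac{25714629}{101613964}$ ($B = \left(-1092\right) \left(- \frac{1}{13402}\right) + 5073 \left(- \frac{1}{15164}\right) = \frac{546}{6701} - \frac{5073}{15164} = - \frac{25714629}{101613964} \approx -0.25306$)
$- \frac{5944}{B} - \frac{9683}{r} = - \frac{5944}{- \frac{25714629}{101613964}} - \frac{9683}{-17149} = \left(-5944\right) \left(- \frac{101613964}{25714629}\right) - - \frac{9683}{17149} = \frac{603993402016}{25714629} + \frac{9683}{17149} = \frac{10358131845924991}{440980172721}$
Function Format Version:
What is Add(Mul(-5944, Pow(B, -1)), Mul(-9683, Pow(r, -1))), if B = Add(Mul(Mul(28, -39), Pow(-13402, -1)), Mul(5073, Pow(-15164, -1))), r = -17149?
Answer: Rational(10358131845924991, 440980172721) ≈ 23489.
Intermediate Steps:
B = Rational(-25714629, 101613964) (B = Add(Mul(-1092, Rational(-1, 13402)), Mul(5073, Rational(-1, 15164))) = Add(Rational(546, 6701), Rational(-5073, 15164)) = Rational(-25714629, 101613964) ≈ -0.25306)
Add(Mul(-5944, Pow(B, -1)), Mul(-9683, Pow(r, -1))) = Add(Mul(-5944, Pow(Rational(-25714629, 101613964), -1)), Mul(-9683, Pow(-17149, -1))) = Add(Mul(-5944, Rational(-101613964, 25714629)), Mul(-9683, Rational(-1, 17149))) = Add(Rational(603993402016, 25714629), Rational(9683, 17149)) = Rational(10358131845924991, 440980172721)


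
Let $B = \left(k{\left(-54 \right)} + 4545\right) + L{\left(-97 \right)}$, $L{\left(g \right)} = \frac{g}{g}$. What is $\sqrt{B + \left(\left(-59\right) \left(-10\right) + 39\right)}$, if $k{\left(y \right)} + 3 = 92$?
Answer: $4 \sqrt{329} \approx 72.553$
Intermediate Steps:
$L{\left(g \right)} = 1$
$k{\left(y \right)} = 89$ ($k{\left(y \right)} = -3 + 92 = 89$)
$B = 4635$ ($B = \left(89 + 4545\right) + 1 = 4634 + 1 = 4635$)
$\sqrt{B + \left(\left(-59\right) \left(-10\right) + 39\right)} = \sqrt{4635 + \left(\left(-59\right) \left(-10\right) + 39\right)} = \sqrt{4635 + \left(590 + 39\right)} = \sqrt{4635 + 629} = \sqrt{5264} = 4 \sqrt{329}$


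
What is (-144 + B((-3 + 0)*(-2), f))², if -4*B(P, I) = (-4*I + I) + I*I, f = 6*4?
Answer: 72900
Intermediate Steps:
f = 24
B(P, I) = -I²/4 + 3*I/4 (B(P, I) = -((-4*I + I) + I*I)/4 = -(-3*I + I²)/4 = -(I² - 3*I)/4 = -I²/4 + 3*I/4)
(-144 + B((-3 + 0)*(-2), f))² = (-144 + (¼)*24*(3 - 1*24))² = (-144 + (¼)*24*(3 - 24))² = (-144 + (¼)*24*(-21))² = (-144 - 126)² = (-270)² = 72900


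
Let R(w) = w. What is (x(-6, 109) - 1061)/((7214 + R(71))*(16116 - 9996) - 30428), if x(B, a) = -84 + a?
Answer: -7/301039 ≈ -2.3253e-5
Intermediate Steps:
(x(-6, 109) - 1061)/((7214 + R(71))*(16116 - 9996) - 30428) = ((-84 + 109) - 1061)/((7214 + 71)*(16116 - 9996) - 30428) = (25 - 1061)/(7285*6120 - 30428) = -1036/(44584200 - 30428) = -1036/44553772 = -1036*1/44553772 = -7/301039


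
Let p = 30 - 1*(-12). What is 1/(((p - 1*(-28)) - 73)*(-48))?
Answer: 1/144 ≈ 0.0069444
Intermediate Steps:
p = 42 (p = 30 + 12 = 42)
1/(((p - 1*(-28)) - 73)*(-48)) = 1/(((42 - 1*(-28)) - 73)*(-48)) = 1/(((42 + 28) - 73)*(-48)) = 1/((70 - 73)*(-48)) = 1/(-3*(-48)) = 1/144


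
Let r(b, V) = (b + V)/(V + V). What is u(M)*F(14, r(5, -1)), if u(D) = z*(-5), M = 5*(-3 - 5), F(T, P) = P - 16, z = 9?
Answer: 810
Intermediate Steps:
r(b, V) = (V + b)/(2*V) (r(b, V) = (V + b)/((2*V)) = (V + b)*(1/(2*V)) = (V + b)/(2*V))
F(T, P) = -16 + P
M = -40 (M = 5*(-8) = -40)
u(D) = -45 (u(D) = 9*(-5) = -45)
u(M)*F(14, r(5, -1)) = -45*(-16 + (1/2)*(-1 + 5)/(-1)) = -45*(-16 + (1/2)*(-1)*4) = -45*(-16 - 2) = -45*(-18) = 810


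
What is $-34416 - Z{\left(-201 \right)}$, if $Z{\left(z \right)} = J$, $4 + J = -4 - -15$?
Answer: $-34423$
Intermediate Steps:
$J = 7$ ($J = -4 - -11 = -4 + \left(-4 + 15\right) = -4 + 11 = 7$)
$Z{\left(z \right)} = 7$
$-34416 - Z{\left(-201 \right)} = -34416 - 7 = -34423$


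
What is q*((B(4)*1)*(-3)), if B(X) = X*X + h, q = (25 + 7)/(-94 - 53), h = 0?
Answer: 512/49 ≈ 10.449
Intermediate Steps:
q = -32/147 (q = 32/(-147) = 32*(-1/147) = -32/147 ≈ -0.21769)
B(X) = X² (B(X) = X*X + 0 = X² + 0 = X²)
q*((B(4)*1)*(-3)) = -32*4²*1*(-3)/147 = -32*16*1*(-3)/147 = -512*(-3)/147 = -32/147*(-48) = 512/49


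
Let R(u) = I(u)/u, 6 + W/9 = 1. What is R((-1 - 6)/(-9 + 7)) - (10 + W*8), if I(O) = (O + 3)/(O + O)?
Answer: 17163/49 ≈ 350.27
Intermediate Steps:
I(O) = (3 + O)/(2*O) (I(O) = (3 + O)/((2*O)) = (3 + O)*(1/(2*O)) = (3 + O)/(2*O))
W = -45 (W = -54 + 9*1 = -54 + 9 = -45)
R(u) = (3 + u)/(2*u**2) (R(u) = ((3 + u)/(2*u))/u = (3 + u)/(2*u**2))
R((-1 - 6)/(-9 + 7)) - (10 + W*8) = (3 + (-1 - 6)/(-9 + 7))/(2*((-1 - 6)/(-9 + 7))**2) - (10 - 45*8) = (3 - 7/(-2))/(2*(-7/(-2))**2) - (10 - 360) = (3 - 7*(-1/2))/(2*(-7*(-1/2))**2) - 1*(-350) = (3 + 7/2)/(2*(7/2)**2) + 350 = (1/2)*(4/49)*(13/2) + 350 = 13/49 + 350 = 17163/49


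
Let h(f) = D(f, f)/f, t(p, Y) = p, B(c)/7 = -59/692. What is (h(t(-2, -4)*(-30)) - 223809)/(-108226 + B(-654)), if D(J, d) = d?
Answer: 11913472/5760985 ≈ 2.0680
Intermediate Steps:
B(c) = -413/692 (B(c) = 7*(-59/692) = -413/692)
h(f) = 1 (h(f) = f/f = 1)
(h(t(-2, -4)*(-30)) - 223809)/(-108226 + B(-654)) = (1 - 223809)/(-108226 - 413/692) = -223808/(-74892805/692) = -223808*(-692/74892805) = 11913472/5760985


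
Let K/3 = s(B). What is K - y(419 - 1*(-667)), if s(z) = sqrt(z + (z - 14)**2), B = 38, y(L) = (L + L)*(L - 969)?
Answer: -254124 + 3*sqrt(614) ≈ -2.5405e+5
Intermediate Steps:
y(L) = 2*L*(-969 + L) (y(L) = (2*L)*(-969 + L) = 2*L*(-969 + L))
s(z) = sqrt(z + (-14 + z)**2)
K = 3*sqrt(614) (K = 3*sqrt(38 + (-14 + 38)**2) = 3*sqrt(38 + 24**2) = 3*sqrt(38 + 576) = 3*sqrt(614) ≈ 74.337)
K - y(419 - 1*(-667)) = 3*sqrt(614) - 2*(419 - 1*(-667))*(-969 + (419 - 1*(-667))) = 3*sqrt(614) - 2*(419 + 667)*(-969 + (419 + 667)) = 3*sqrt(614) - 2*1086*(-969 + 1086) = 3*sqrt(614) - 2*1086*117 = 3*sqrt(614) - 1*254124 = 3*sqrt(614) - 254124 = -254124 + 3*sqrt(614)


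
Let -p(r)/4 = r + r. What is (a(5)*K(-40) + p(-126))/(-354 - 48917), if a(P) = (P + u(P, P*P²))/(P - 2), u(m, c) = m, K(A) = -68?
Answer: -2344/147813 ≈ -0.015858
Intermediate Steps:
p(r) = -8*r (p(r) = -4*(r + r) = -8*r)
a(P) = 2*P/(-2 + P) (a(P) = (P + P)/(P - 2) = (2*P)/(-2 + P) = 2*P/(-2 + P))
(a(5)*K(-40) + p(-126))/(-354 - 48917) = ((2*5/(-2 + 5))*(-68) - 8*(-126))/(-354 - 48917) = ((2*5/3)*(-68) + 1008)/(-49271) = ((2*5*(⅓))*(-68) + 1008)*(-1/49271) = ((10/3)*(-68) + 1008)*(-1/49271) = (-680/3 + 1008)*(-1/49271) = (2344/3)*(-1/49271) = -2344/147813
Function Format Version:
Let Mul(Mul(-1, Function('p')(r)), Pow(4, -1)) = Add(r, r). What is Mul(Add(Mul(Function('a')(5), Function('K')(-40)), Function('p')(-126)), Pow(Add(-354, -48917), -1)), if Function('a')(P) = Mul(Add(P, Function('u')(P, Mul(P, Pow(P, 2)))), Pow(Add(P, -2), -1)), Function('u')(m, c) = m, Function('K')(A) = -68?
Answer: Rational(-2344, 147813) ≈ -0.015858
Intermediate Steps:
Function('p')(r) = Mul(-8, r) (Function('p')(r) = Mul(-4, Add(r, r)) = Mul(-4, Mul(2, r)) = Mul(-8, r))
Function('a')(P) = Mul(2, P, Pow(Add(-2, P), -1)) (Function('a')(P) = Mul(Add(P, P), Pow(Add(P, -2), -1)) = Mul(Mul(2, P), Pow(Add(-2, P), -1)) = Mul(2, P, Pow(Add(-2, P), -1)))
Mul(Add(Mul(Function('a')(5), Function('K')(-40)), Function('p')(-126)), Pow(Add(-354, -48917), -1)) = Mul(Add(Mul(Mul(2, 5, Pow(Add(-2, 5), -1)), -68), Mul(-8, -126)), Pow(Add(-354, -48917), -1)) = Mul(Add(Mul(Mul(2, 5, Pow(3, -1)), -68), 1008), Pow(-49271, -1)) = Mul(Add(Mul(Mul(2, 5, Rational(1, 3)), -68), 1008), Rational(-1, 49271)) = Mul(Add(Mul(Rational(10, 3), -68), 1008), Rational(-1, 49271)) = Mul(Add(Rational(-680, 3), 1008), Rational(-1, 49271)) = Mul(Rational(2344, 3), Rational(-1, 49271)) = Rational(-2344, 147813)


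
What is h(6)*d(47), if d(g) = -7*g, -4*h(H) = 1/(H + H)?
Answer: 329/48 ≈ 6.8542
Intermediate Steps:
h(H) = -1/(8*H) (h(H) = -1/(4*(H + H)) = -1/(2*H)/4 = -1/(8*H))
h(6)*d(47) = (-1/8/6)*(-7*47) = -1/8*1/6*(-329) = -1/48*(-329) = 329/48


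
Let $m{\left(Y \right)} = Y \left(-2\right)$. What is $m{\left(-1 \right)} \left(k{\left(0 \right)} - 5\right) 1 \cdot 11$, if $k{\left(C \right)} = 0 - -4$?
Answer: $-22$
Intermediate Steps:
$m{\left(Y \right)} = - 2 Y$
$k{\left(C \right)} = 4$ ($k{\left(C \right)} = 0 + 4 = 4$)
$m{\left(-1 \right)} \left(k{\left(0 \right)} - 5\right) 1 \cdot 11 = \left(-2\right) \left(-1\right) \left(4 - 5\right) 1 \cdot 11 = 2 \left(\left(-1\right) 1\right) 11 = 2 \left(-1\right) 11 = \left(-2\right) 11 = -22$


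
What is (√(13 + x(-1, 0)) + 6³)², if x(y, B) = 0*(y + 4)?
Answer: (216 + √13)² ≈ 48227.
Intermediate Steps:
x(y, B) = 0 (x(y, B) = 0*(4 + y) = 0)
(√(13 + x(-1, 0)) + 6³)² = (√(13 + 0) + 6³)² = (√13 + 216)² = (216 + √13)²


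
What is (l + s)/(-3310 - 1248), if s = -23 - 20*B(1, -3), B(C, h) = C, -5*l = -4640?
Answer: -885/4558 ≈ -0.19416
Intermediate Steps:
l = 928 (l = -⅕*(-4640) = 928)
s = -43 (s = -23 - 20*1 = -23 - 20 = -43)
(l + s)/(-3310 - 1248) = (928 - 43)/(-3310 - 1248) = 885/(-4558) = 885*(-1/4558) = -885/4558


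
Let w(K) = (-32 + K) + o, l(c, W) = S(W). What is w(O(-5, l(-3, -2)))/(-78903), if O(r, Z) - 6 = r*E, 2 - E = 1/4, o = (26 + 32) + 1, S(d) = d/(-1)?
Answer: -97/315612 ≈ -0.00030734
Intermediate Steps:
S(d) = -d (S(d) = d*(-1) = -d)
l(c, W) = -W
o = 59 (o = 58 + 1 = 59)
E = 7/4 (E = 2 - 1/4 = 2 - 1*¼ = 2 - ¼ = 7/4 ≈ 1.7500)
O(r, Z) = 6 + 7*r/4 (O(r, Z) = 6 + r*(7/4) = 6 + 7*r/4)
w(K) = 27 + K (w(K) = (-32 + K) + 59 = 27 + K)
w(O(-5, l(-3, -2)))/(-78903) = (27 + (6 + (7/4)*(-5)))/(-78903) = (27 + (6 - 35/4))*(-1/78903) = (27 - 11/4)*(-1/78903) = (97/4)*(-1/78903) = -97/315612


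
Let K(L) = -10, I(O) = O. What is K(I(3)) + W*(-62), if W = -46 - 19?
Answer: 4020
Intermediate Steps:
W = -65
K(I(3)) + W*(-62) = -10 - 65*(-62) = -10 + 4030 = 4020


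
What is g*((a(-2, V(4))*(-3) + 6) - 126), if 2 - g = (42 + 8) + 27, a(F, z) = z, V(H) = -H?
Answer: 8100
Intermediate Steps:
g = -75 (g = 2 - ((42 + 8) + 27) = 2 - (50 + 27) = 2 - 1*77 = 2 - 77 = -75)
g*((a(-2, V(4))*(-3) + 6) - 126) = -75*((-1*4*(-3) + 6) - 126) = -75*((-4*(-3) + 6) - 126) = -75*((12 + 6) - 126) = -75*(18 - 126) = -75*(-108) = 8100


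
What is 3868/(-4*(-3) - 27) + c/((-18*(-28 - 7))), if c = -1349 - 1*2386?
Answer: -55397/210 ≈ -263.80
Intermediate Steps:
c = -3735 (c = -1349 - 2386 = -3735)
3868/(-4*(-3) - 27) + c/((-18*(-28 - 7))) = 3868/(-4*(-3) - 27) - 3735*(-1/(18*(-28 - 7))) = 3868/(12 - 27) - 3735/((-18*(-35))) = 3868/(-15) - 3735/630 = 3868*(-1/15) - 3735*1/630 = -3868/15 - 83/14 = -55397/210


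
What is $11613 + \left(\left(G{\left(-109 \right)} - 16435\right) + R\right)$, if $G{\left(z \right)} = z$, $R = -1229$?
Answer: $-6160$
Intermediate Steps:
$11613 + \left(\left(G{\left(-109 \right)} - 16435\right) + R\right) = 11613 - 17773 = -6160$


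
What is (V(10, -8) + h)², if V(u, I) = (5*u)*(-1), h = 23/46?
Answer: 9801/4 ≈ 2450.3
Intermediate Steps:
h = ½ (h = 23*(1/46) = ½ ≈ 0.50000)
V(u, I) = -5*u
(V(10, -8) + h)² = (-5*10 + ½)² = (-50 + ½)² = (-99/2)² = 9801/4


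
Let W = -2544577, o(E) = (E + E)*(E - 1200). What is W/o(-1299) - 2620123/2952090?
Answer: -1908085288/1491297465 ≈ -1.2795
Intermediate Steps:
o(E) = 2*E*(-1200 + E) (o(E) = (2*E)*(-1200 + E) = 2*E*(-1200 + E))
W/o(-1299) - 2620123/2952090 = -2544577*(-1/(2598*(-1200 - 1299))) - 2620123/2952090 = -2544577/(2*(-1299)*(-2499)) - 2620123*1/2952090 = -2544577/6492402 - 2620123/2952090 = -2544577*1/6492402 - 2620123/2952090 = -21383/54558 - 2620123/2952090 = -1908085288/1491297465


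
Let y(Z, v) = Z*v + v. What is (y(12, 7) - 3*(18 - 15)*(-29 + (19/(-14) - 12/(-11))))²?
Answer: 2978648929/23716 ≈ 1.2560e+5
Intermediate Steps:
y(Z, v) = v + Z*v
(y(12, 7) - 3*(18 - 15)*(-29 + (19/(-14) - 12/(-11))))² = (7*(1 + 12) - 3*(18 - 15)*(-29 + (19/(-14) - 12/(-11))))² = (7*13 - 9*(-29 + (19*(-1/14) - 12*(-1/11))))² = (91 - 9*(-29 + (-19/14 + 12/11)))² = (91 - 9*(-29 - 41/154))² = (91 - 9*(-4507)/154)² = (91 - 3*(-13521/154))² = (91 + 40563/154)² = (54577/154)² = 2978648929/23716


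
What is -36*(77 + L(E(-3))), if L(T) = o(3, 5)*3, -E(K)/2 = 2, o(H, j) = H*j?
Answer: -4392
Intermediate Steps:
E(K) = -4 (E(K) = -2*2 = -4)
L(T) = 45 (L(T) = (3*5)*3 = 15*3 = 45)
-36*(77 + L(E(-3))) = -36*(77 + 45) = -36*122 = -4392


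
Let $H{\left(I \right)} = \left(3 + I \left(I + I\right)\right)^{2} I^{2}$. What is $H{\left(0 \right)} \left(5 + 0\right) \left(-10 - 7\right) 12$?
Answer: $0$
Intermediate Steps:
$H{\left(I \right)} = I^{2} \left(3 + 2 I^{2}\right)^{2}$ ($H{\left(I \right)} = \left(3 + I 2 I\right)^{2} I^{2} = \left(3 + 2 I^{2}\right)^{2} I^{2} = I^{2} \left(3 + 2 I^{2}\right)^{2}$)
$H{\left(0 \right)} \left(5 + 0\right) \left(-10 - 7\right) 12 = 0^{2} \left(3 + 2 \cdot 0^{2}\right)^{2} \left(5 + 0\right) \left(-10 - 7\right) 12 = 0 \left(3 + 2 \cdot 0\right)^{2} \cdot 5 \left(-17\right) 12 = 0 \left(3 + 0\right)^{2} \left(-85\right) 12 = 0 \cdot 3^{2} \left(-85\right) 12 = 0 \cdot 9 \left(-85\right) 12 = 0 \left(-85\right) 12 = 0 \cdot 12 = 0$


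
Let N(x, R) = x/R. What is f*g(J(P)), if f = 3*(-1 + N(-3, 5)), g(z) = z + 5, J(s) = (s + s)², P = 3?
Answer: -984/5 ≈ -196.80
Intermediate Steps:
J(s) = 4*s² (J(s) = (2*s)² = 4*s²)
g(z) = 5 + z
f = -24/5 (f = 3*(-1 - 3/5) = 3*(-1 - 3*⅕) = 3*(-1 - ⅗) = 3*(-8/5) = -24/5 ≈ -4.8000)
f*g(J(P)) = -24*(5 + 4*3²)/5 = -24*(5 + 4*9)/5 = -24*(5 + 36)/5 = -24/5*41 = -984/5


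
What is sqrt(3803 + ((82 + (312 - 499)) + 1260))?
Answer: sqrt(4958) ≈ 70.413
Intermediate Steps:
sqrt(3803 + ((82 + (312 - 499)) + 1260)) = sqrt(3803 + ((82 - 187) + 1260)) = sqrt(3803 + (-105 + 1260)) = sqrt(3803 + 1155) = sqrt(4958)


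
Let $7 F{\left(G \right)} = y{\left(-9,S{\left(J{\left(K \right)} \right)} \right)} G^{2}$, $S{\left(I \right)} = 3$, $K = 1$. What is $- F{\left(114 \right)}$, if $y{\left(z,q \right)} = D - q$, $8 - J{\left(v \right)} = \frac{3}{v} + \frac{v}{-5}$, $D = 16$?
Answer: $- \frac{168948}{7} \approx -24135.0$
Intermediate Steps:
$J{\left(v \right)} = 8 - \frac{3}{v} + \frac{v}{5}$ ($J{\left(v \right)} = 8 - \left(\frac{3}{v} + \frac{v}{-5}\right) = 8 - \left(\frac{3}{v} + v \left(- \frac{1}{5}\right)\right) = 8 - \left(\frac{3}{v} - \frac{v}{5}\right) = 8 + \left(- \frac{3}{v} + \frac{v}{5}\right) = 8 - \frac{3}{v} + \frac{v}{5}$)
$y{\left(z,q \right)} = 16 - q$
$F{\left(G \right)} = \frac{13 G^{2}}{7}$ ($F{\left(G \right)} = \frac{\left(16 - 3\right) G^{2}}{7} = \frac{13 G^{2}}{7}$)
$- F{\left(114 \right)} = - \frac{13 \cdot 114^{2}}{7} = - \frac{13 \cdot 12996}{7} = \left(-1\right) \frac{168948}{7} = - \frac{168948}{7}$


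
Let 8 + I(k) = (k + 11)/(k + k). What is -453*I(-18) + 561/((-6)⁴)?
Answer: 1527703/432 ≈ 3536.3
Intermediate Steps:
I(k) = -8 + (11 + k)/(2*k) (I(k) = -8 + (k + 11)/(k + k) = -8 + (11 + k)/((2*k)) = -8 + (11 + k)*(1/(2*k)) = -8 + (11 + k)/(2*k))
-453*I(-18) + 561/((-6)⁴) = -453*(11 - 15*(-18))/(2*(-18)) + 561/((-6)⁴) = -453*(-1)*(11 + 270)/(2*18) + 561/1296 = -453*(-1)*281/(2*18) + 561*(1/1296) = -453*(-281/36) + 187/432 = 42431/12 + 187/432 = 1527703/432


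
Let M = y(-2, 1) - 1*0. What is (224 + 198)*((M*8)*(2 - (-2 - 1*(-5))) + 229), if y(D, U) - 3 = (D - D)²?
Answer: 86510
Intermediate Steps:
y(D, U) = 3 (y(D, U) = 3 + (D - D)² = 3 + 0² = 3 + 0 = 3)
M = 3 (M = 3 - 1*0 = 3 + 0 = 3)
(224 + 198)*((M*8)*(2 - (-2 - 1*(-5))) + 229) = (224 + 198)*((3*8)*(2 - (-2 - 1*(-5))) + 229) = 422*(24*(2 - (-2 + 5)) + 229) = 422*(24*(2 - 1*3) + 229) = 422*(24*(2 - 3) + 229) = 422*(24*(-1) + 229) = 422*(-24 + 229) = 422*205 = 86510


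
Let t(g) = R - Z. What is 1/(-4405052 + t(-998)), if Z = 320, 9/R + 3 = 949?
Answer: -946/4167481903 ≈ -2.2700e-7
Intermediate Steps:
R = 9/946 (R = 9/(-3 + 949) = 9/946 ≈ 0.0095137)
t(g) = -302711/946 (t(g) = 9/946 - 1*320 = 9/946 - 320 = -302711/946)
1/(-4405052 + t(-998)) = 1/(-4405052 - 302711/946) = 1/(-4167481903/946) = -946/4167481903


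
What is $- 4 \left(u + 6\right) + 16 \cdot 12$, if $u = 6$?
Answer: $144$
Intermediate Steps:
$- 4 \left(u + 6\right) + 16 \cdot 12 = - 4 \left(6 + 6\right) + 16 \cdot 12 = \left(-4\right) 12 + 192 = -48 + 192 = 144$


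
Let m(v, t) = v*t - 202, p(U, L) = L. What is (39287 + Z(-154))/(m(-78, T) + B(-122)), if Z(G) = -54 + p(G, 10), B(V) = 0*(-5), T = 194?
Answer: -39243/15334 ≈ -2.5592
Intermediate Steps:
B(V) = 0
m(v, t) = -202 + t*v (m(v, t) = t*v - 202 = -202 + t*v)
Z(G) = -44 (Z(G) = -54 + 10 = -44)
(39287 + Z(-154))/(m(-78, T) + B(-122)) = (39287 - 44)/((-202 + 194*(-78)) + 0) = 39243/((-202 - 15132) + 0) = 39243/(-15334 + 0) = 39243/(-15334) = 39243*(-1/15334) = -39243/15334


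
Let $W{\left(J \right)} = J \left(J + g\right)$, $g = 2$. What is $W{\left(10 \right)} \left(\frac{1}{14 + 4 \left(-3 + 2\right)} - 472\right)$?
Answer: $-56628$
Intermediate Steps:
$W{\left(J \right)} = J \left(2 + J\right)$ ($W{\left(J \right)} = J \left(J + 2\right) = J \left(2 + J\right)$)
$W{\left(10 \right)} \left(\frac{1}{14 + 4 \left(-3 + 2\right)} - 472\right) = 10 \left(2 + 10\right) \left(\frac{1}{14 + 4 \left(-3 + 2\right)} - 472\right) = 10 \cdot 12 \left(\frac{1}{14 + 4 \left(-1\right)} - 472\right) = 120 \left(\frac{1}{14 - 4} - 472\right) = 120 \left(\frac{1}{10} - 472\right) = 120 \left(- \frac{4719}{10}\right) = -56628$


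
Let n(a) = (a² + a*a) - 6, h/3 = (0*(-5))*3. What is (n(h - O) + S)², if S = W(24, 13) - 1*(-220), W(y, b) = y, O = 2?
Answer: 60516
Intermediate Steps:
h = 0 (h = 3*((0*(-5))*3) = 3*(0*3) = 3*0 = 0)
n(a) = -6 + 2*a² (n(a) = (a² + a²) - 6 = 2*a² - 6 = -6 + 2*a²)
S = 244 (S = 24 - 1*(-220) = 24 + 220 = 244)
(n(h - O) + S)² = ((-6 + 2*(0 - 1*2)²) + 244)² = ((-6 + 2*(0 - 2)²) + 244)² = ((-6 + 2*(-2)²) + 244)² = ((-6 + 2*4) + 244)² = ((-6 + 8) + 244)² = (2 + 244)² = 246² = 60516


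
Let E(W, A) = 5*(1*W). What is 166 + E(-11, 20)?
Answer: 111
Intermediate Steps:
E(W, A) = 5*W
166 + E(-11, 20) = 166 + 5*(-11) = 166 - 55 = 111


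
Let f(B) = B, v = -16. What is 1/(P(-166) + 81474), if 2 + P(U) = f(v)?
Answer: 1/81456 ≈ 1.2277e-5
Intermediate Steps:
P(U) = -18 (P(U) = -2 - 16 = -18)
1/(P(-166) + 81474) = 1/(-18 + 81474) = 1/81456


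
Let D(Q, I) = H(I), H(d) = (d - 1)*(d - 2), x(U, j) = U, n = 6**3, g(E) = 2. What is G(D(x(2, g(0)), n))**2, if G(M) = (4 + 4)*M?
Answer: 135482886400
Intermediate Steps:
n = 216
H(d) = (-1 + d)*(-2 + d)
D(Q, I) = 2 + I**2 - 3*I
G(M) = 8*M
G(D(x(2, g(0)), n))**2 = (8*(2 + 216**2 - 3*216))**2 = (8*(2 + 46656 - 648))**2 = (8*46010)**2 = 368080**2 = 135482886400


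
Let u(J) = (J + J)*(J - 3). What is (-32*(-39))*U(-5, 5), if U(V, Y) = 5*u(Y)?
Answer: 124800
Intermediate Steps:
u(J) = 2*J*(-3 + J) (u(J) = (2*J)*(-3 + J) = 2*J*(-3 + J))
U(V, Y) = 10*Y*(-3 + Y) (U(V, Y) = 5*(2*Y*(-3 + Y)) = 10*Y*(-3 + Y))
(-32*(-39))*U(-5, 5) = (-32*(-39))*(10*5*(-3 + 5)) = 1248*(10*5*2) = 1248*100 = 124800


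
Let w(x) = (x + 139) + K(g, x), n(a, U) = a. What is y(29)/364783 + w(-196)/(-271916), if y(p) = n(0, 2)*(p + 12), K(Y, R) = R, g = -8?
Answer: 253/271916 ≈ 0.00093043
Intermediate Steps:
y(p) = 0 (y(p) = 0*(p + 12) = 0*(12 + p) = 0)
w(x) = 139 + 2*x (w(x) = (x + 139) + x = (139 + x) + x = 139 + 2*x)
y(29)/364783 + w(-196)/(-271916) = 0/364783 + (139 + 2*(-196))/(-271916) = 0*(1/364783) + (139 - 392)*(-1/271916) = 0 - 253*(-1/271916) = 0 + 253/271916 = 253/271916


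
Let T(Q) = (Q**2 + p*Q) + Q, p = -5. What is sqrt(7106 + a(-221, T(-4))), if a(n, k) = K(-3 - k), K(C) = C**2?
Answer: sqrt(8331) ≈ 91.274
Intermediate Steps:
T(Q) = Q**2 - 4*Q (T(Q) = (Q**2 - 5*Q) + Q = Q**2 - 4*Q)
a(n, k) = (-3 - k)**2
sqrt(7106 + a(-221, T(-4))) = sqrt(7106 + (3 - 4*(-4 - 4))**2) = sqrt(7106 + (3 - 4*(-8))**2) = sqrt(7106 + (3 + 32)**2) = sqrt(7106 + 35**2) = sqrt(7106 + 1225) = sqrt(8331)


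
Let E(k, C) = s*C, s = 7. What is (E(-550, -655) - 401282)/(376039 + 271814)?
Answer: -135289/215951 ≈ -0.62648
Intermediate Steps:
E(k, C) = 7*C
(E(-550, -655) - 401282)/(376039 + 271814) = (7*(-655) - 401282)/(376039 + 271814) = (-4585 - 401282)/647853 = -405867*1/647853 = -135289/215951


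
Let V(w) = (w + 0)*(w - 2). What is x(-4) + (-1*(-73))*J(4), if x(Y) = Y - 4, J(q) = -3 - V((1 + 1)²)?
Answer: -811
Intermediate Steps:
V(w) = w*(-2 + w)
J(q) = -11 (J(q) = -3 - (1 + 1)²*(-2 + (1 + 1)²) = -3 - 2²*(-2 + 2²) = -3 - 4*(-2 + 4) = -3 - 4*2 = -3 - 1*8 = -3 - 8 = -11)
x(Y) = -4 + Y
x(-4) + (-1*(-73))*J(4) = (-4 - 4) - 1*(-73)*(-11) = -8 + 73*(-11) = -8 - 803 = -811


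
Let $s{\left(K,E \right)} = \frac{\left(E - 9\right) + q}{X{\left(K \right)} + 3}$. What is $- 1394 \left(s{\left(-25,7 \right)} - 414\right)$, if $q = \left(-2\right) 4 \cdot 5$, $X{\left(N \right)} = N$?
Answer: $\frac{6319002}{11} \approx 5.7446 \cdot 10^{5}$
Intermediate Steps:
$q = -40$ ($q = \left(-8\right) 5 = -40$)
$s{\left(K,E \right)} = \frac{-49 + E}{3 + K}$ ($s{\left(K,E \right)} = \frac{\left(E - 9\right) - 40}{K + 3} = \frac{\left(E - 9\right) - 40}{3 + K} = \frac{\left(-9 + E\right) - 40}{3 + K} = \frac{-49 + E}{3 + K}$)
$- 1394 \left(s{\left(-25,7 \right)} - 414\right) = - 1394 \left(\frac{-49 + 7}{3 - 25} - 414\right) = - 1394 \left(\frac{1}{-22} \left(-42\right) - 414\right) = - 1394 \left(\left(- \frac{1}{22}\right) \left(-42\right) - 414\right) = - 1394 \left(\frac{21}{11} - 414\right) = \left(-1394\right) \left(- \frac{4533}{11}\right) = \frac{6319002}{11}$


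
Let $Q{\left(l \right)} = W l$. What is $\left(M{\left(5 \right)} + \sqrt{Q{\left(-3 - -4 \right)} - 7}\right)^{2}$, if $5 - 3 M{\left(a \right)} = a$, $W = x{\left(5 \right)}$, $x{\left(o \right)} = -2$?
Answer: $-9$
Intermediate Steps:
$W = -2$
$M{\left(a \right)} = \frac{5}{3} - \frac{a}{3}$
$Q{\left(l \right)} = - 2 l$
$\left(M{\left(5 \right)} + \sqrt{Q{\left(-3 - -4 \right)} - 7}\right)^{2} = \left(\left(\frac{5}{3} - \frac{5}{3}\right) + \sqrt{- 2 \left(-3 - -4\right) - 7}\right)^{2} = \left(\left(\frac{5}{3} - \frac{5}{3}\right) + \sqrt{- 2 \left(-3 + 4\right) - 7}\right)^{2} = \left(0 + \sqrt{\left(-2\right) 1 - 7}\right)^{2} = \left(0 + \sqrt{-2 - 7}\right)^{2} = \left(0 + \sqrt{-9}\right)^{2} = \left(0 + 3 i\right)^{2} = \left(3 i\right)^{2} = -9$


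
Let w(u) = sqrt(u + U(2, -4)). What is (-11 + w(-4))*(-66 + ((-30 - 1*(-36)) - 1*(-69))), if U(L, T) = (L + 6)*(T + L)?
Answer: -99 + 18*I*sqrt(5) ≈ -99.0 + 40.249*I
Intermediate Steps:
U(L, T) = (6 + L)*(L + T)
w(u) = sqrt(-16 + u) (w(u) = sqrt(u + (2**2 + 6*2 + 6*(-4) + 2*(-4))) = sqrt(u + (4 + 12 - 24 - 8)) = sqrt(u - 16) = sqrt(-16 + u))
(-11 + w(-4))*(-66 + ((-30 - 1*(-36)) - 1*(-69))) = (-11 + sqrt(-16 - 4))*(-66 + ((-30 - 1*(-36)) - 1*(-69))) = (-11 + sqrt(-20))*(-66 + ((-30 + 36) + 69)) = (-11 + 2*I*sqrt(5))*(-66 + (6 + 69)) = (-11 + 2*I*sqrt(5))*(-66 + 75) = (-11 + 2*I*sqrt(5))*9 = -99 + 18*I*sqrt(5)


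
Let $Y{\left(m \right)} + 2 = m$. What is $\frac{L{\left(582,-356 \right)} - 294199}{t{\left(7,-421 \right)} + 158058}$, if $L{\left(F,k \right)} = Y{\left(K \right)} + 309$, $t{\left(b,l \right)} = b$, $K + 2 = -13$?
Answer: $- \frac{939}{505} \approx -1.8594$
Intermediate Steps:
$K = -15$ ($K = -2 - 13 = -15$)
$Y{\left(m \right)} = -2 + m$
$L{\left(F,k \right)} = 292$ ($L{\left(F,k \right)} = \left(-2 - 15\right) + 309 = -17 + 309 = 292$)
$\frac{L{\left(582,-356 \right)} - 294199}{t{\left(7,-421 \right)} + 158058} = \frac{292 - 294199}{7 + 158058} = - \frac{293907}{158065} = \left(-293907\right) \frac{1}{158065} = - \frac{939}{505}$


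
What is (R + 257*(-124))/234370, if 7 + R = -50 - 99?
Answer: -16012/117185 ≈ -0.13664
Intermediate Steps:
R = -156 (R = -7 + (-50 - 99) = -7 - 149 = -156)
(R + 257*(-124))/234370 = (-156 + 257*(-124))/234370 = (-156 - 31868)*(1/234370) = -32024*1/234370 = -16012/117185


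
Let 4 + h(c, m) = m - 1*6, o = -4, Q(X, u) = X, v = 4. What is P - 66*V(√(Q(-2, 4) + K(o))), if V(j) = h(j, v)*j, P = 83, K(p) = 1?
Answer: 83 + 396*I ≈ 83.0 + 396.0*I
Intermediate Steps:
h(c, m) = -10 + m (h(c, m) = -4 + (m - 1*6) = -4 + (m - 6) = -4 + (-6 + m) = -10 + m)
V(j) = -6*j (V(j) = (-10 + 4)*j = -6*j)
P - 66*V(√(Q(-2, 4) + K(o))) = 83 - (-396)*√(-2 + 1) = 83 - (-396)*√(-1) = 83 - (-396)*I = 83 + 396*I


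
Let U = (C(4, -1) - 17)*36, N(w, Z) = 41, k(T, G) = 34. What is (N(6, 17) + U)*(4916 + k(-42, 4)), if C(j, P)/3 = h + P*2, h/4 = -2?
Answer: -8172450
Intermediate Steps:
h = -8 (h = 4*(-2) = -8)
C(j, P) = -24 + 6*P (C(j, P) = 3*(-8 + P*2) = 3*(-8 + 2*P) = -24 + 6*P)
U = -1692 (U = ((-24 + 6*(-1)) - 17)*36 = ((-24 - 6) - 17)*36 = (-30 - 17)*36 = -47*36 = -1692)
(N(6, 17) + U)*(4916 + k(-42, 4)) = (41 - 1692)*(4916 + 34) = -1651*4950 = -8172450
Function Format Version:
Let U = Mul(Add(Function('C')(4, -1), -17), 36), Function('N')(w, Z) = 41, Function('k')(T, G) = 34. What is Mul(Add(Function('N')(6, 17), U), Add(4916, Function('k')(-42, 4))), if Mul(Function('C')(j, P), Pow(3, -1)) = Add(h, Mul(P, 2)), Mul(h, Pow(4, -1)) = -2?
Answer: -8172450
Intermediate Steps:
h = -8 (h = Mul(4, -2) = -8)
Function('C')(j, P) = Add(-24, Mul(6, P)) (Function('C')(j, P) = Mul(3, Add(-8, Mul(P, 2))) = Mul(3, Add(-8, Mul(2, P))) = Add(-24, Mul(6, P)))
U = -1692 (U = Mul(Add(Add(-24, Mul(6, -1)), -17), 36) = Mul(Add(Add(-24, -6), -17), 36) = Mul(Add(-30, -17), 36) = Mul(-47, 36) = -1692)
Mul(Add(Function('N')(6, 17), U), Add(4916, Function('k')(-42, 4))) = Mul(Add(41, -1692), Add(4916, 34)) = Mul(-1651, 4950) = -8172450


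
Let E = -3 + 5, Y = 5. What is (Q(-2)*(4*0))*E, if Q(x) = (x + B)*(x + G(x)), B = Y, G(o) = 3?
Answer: 0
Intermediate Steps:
B = 5
E = 2
Q(x) = (3 + x)*(5 + x) (Q(x) = (x + 5)*(x + 3) = (5 + x)*(3 + x) = (3 + x)*(5 + x))
(Q(-2)*(4*0))*E = ((15 + (-2)² + 8*(-2))*(4*0))*2 = ((15 + 4 - 16)*0)*2 = (3*0)*2 = 0*2 = 0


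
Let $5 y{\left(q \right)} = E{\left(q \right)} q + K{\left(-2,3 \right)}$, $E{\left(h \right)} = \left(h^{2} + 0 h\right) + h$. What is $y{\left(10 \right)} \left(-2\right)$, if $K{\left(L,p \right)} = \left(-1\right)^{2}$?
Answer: $- \frac{2202}{5} \approx -440.4$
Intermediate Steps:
$E{\left(h \right)} = h + h^{2}$ ($E{\left(h \right)} = \left(h^{2} + 0\right) + h = h^{2} + h = h + h^{2}$)
$K{\left(L,p \right)} = 1$
$y{\left(q \right)} = \frac{1}{5} + \frac{q^{2} \left(1 + q\right)}{5}$ ($y{\left(q \right)} = \frac{q \left(1 + q\right) q + 1}{5} = \frac{q^{2} \left(1 + q\right) + 1}{5} = \frac{1 + q^{2} \left(1 + q\right)}{5} = \frac{1}{5} + \frac{q^{2} \left(1 + q\right)}{5}$)
$y{\left(10 \right)} \left(-2\right) = \left(\frac{1}{5} + \frac{10^{2} \left(1 + 10\right)}{5}\right) \left(-2\right) = \left(\frac{1}{5} + \frac{1}{5} \cdot 100 \cdot 11\right) \left(-2\right) = \left(\frac{1}{5} + 220\right) \left(-2\right) = \frac{1101}{5} \left(-2\right) = - \frac{2202}{5}$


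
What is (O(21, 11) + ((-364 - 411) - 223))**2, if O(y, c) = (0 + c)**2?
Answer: 769129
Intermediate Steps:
O(y, c) = c**2
(O(21, 11) + ((-364 - 411) - 223))**2 = (11**2 + ((-364 - 411) - 223))**2 = (121 + (-775 - 223))**2 = (121 - 998)**2 = (-877)**2 = 769129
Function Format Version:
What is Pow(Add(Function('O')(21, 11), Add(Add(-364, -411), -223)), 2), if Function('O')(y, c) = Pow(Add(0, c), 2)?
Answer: 769129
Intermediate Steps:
Function('O')(y, c) = Pow(c, 2)
Pow(Add(Function('O')(21, 11), Add(Add(-364, -411), -223)), 2) = Pow(Add(Pow(11, 2), Add(Add(-364, -411), -223)), 2) = Pow(Add(121, Add(-775, -223)), 2) = Pow(Add(121, -998), 2) = Pow(-877, 2) = 769129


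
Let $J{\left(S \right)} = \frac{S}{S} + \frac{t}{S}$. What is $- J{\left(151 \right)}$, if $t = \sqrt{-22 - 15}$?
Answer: $-1 - \frac{i \sqrt{37}}{151} \approx -1.0 - 0.040283 i$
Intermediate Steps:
$t = i \sqrt{37}$ ($t = \sqrt{-37} = i \sqrt{37} \approx 6.0828 i$)
$J{\left(S \right)} = 1 + \frac{i \sqrt{37}}{S}$ ($J{\left(S \right)} = \frac{S}{S} + \frac{i \sqrt{37}}{S} = 1 + \frac{i \sqrt{37}}{S}$)
$- J{\left(151 \right)} = - \frac{151 + i \sqrt{37}}{151} = - (1 + \frac{i \sqrt{37}}{151}) = -1 - \frac{i \sqrt{37}}{151}$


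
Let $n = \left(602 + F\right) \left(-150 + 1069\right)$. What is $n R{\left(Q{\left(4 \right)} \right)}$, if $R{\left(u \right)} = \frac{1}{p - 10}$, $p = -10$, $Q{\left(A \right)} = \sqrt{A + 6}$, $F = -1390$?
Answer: $\frac{181043}{5} \approx 36209.0$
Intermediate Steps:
$Q{\left(A \right)} = \sqrt{6 + A}$
$n = -724172$ ($n = \left(602 - 1390\right) \left(-150 + 1069\right) = \left(-788\right) 919 = -724172$)
$R{\left(u \right)} = - \frac{1}{20}$ ($R{\left(u \right)} = \frac{1}{-10 - 10} = \frac{1}{-20} = - \frac{1}{20}$)
$n R{\left(Q{\left(4 \right)} \right)} = \left(-724172\right) \left(- \frac{1}{20}\right) = \frac{181043}{5}$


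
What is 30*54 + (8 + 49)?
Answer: 1677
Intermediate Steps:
30*54 + (8 + 49) = 1620 + 57 = 1677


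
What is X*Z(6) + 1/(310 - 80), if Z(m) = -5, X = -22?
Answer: 25301/230 ≈ 110.00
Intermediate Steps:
X*Z(6) + 1/(310 - 80) = -22*(-5) + 1/(310 - 80) = 110 + 1/230 = 25301/230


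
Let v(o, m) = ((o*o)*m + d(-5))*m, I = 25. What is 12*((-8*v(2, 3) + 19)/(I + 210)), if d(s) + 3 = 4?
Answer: -3516/235 ≈ -14.962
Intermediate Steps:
d(s) = 1 (d(s) = -3 + 4 = 1)
v(o, m) = m*(1 + m*o²) (v(o, m) = ((o*o)*m + 1)*m = (o²*m + 1)*m = (m*o² + 1)*m = (1 + m*o²)*m = m*(1 + m*o²))
12*((-8*v(2, 3) + 19)/(I + 210)) = 12*((-24*(1 + 3*2²) + 19)/(25 + 210)) = 12*((-24*(1 + 3*4) + 19)/235) = 12*((-24*(1 + 12) + 19)*(1/235)) = 12*((-24*13 + 19)*(1/235)) = 12*((-8*39 + 19)*(1/235)) = 12*((-312 + 19)*(1/235)) = 12*(-293*1/235) = 12*(-293/235) = -3516/235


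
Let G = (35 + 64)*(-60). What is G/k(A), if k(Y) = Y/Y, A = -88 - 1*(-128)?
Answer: -5940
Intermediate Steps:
A = 40 (A = -88 + 128 = 40)
G = -5940 (G = 99*(-60) = -5940)
k(Y) = 1
G/k(A) = -5940/1 = -5940*1 = -5940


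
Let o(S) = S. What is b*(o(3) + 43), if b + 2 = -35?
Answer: -1702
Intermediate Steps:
b = -37 (b = -2 - 35 = -37)
b*(o(3) + 43) = -37*(3 + 43) = -37*46 = -1702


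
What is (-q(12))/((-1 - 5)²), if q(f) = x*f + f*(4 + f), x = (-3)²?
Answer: -25/3 ≈ -8.3333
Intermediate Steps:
x = 9
q(f) = 9*f + f*(4 + f)
(-q(12))/((-1 - 5)²) = (-12*(13 + 12))/((-1 - 5)²) = (-12*25)/((-6)²) = -1*300/36 = -300*1/36 = -25/3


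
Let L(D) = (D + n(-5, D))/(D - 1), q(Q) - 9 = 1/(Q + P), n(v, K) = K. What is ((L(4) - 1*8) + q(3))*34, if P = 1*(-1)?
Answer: 425/3 ≈ 141.67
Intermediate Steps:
P = -1
q(Q) = 9 + 1/(-1 + Q) (q(Q) = 9 + 1/(Q - 1) = 9 + 1/(-1 + Q))
L(D) = 2*D/(-1 + D) (L(D) = (D + D)/(D - 1) = (2*D)/(-1 + D) = 2*D/(-1 + D))
((L(4) - 1*8) + q(3))*34 = ((2*4/(-1 + 4) - 1*8) + (-8 + 9*3)/(-1 + 3))*34 = ((2*4/3 - 8) + (-8 + 27)/2)*34 = ((2*4*(⅓) - 8) + (½)*19)*34 = ((8/3 - 8) + 19/2)*34 = (-16/3 + 19/2)*34 = (25/6)*34 = 425/3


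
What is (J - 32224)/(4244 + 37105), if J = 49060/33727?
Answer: -362256596/464859241 ≈ -0.77928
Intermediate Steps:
J = 49060/33727 (J = 49060*(1/33727) = 49060/33727 ≈ 1.4546)
(J - 32224)/(4244 + 37105) = (49060/33727 - 32224)/(4244 + 37105) = -1086769788/33727/41349 = -1086769788/33727*1/41349 = -362256596/464859241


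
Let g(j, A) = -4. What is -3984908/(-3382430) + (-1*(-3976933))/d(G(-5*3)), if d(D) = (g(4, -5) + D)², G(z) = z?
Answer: 6726568019489/610528615 ≈ 11018.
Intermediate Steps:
d(D) = (-4 + D)²
-3984908/(-3382430) + (-1*(-3976933))/d(G(-5*3)) = -3984908/(-3382430) + (-1*(-3976933))/((-4 - 5*3)²) = -3984908*(-1/3382430) + 3976933/((-4 - 15)²) = 1992454/1691215 + 3976933/((-19)²) = 1992454/1691215 + 3976933/361 = 6726568019489/610528615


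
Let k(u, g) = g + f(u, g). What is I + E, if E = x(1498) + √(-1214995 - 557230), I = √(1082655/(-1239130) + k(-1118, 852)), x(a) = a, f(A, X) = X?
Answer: 1498 + √104602143562698/247826 + 5*I*√70889 ≈ 1539.3 + 1331.3*I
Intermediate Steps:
k(u, g) = 2*g (k(u, g) = g + g = 2*g)
I = √104602143562698/247826 (I = √(1082655/(-1239130) + 2*852) = √(1082655*(-1/1239130) + 1704) = √(-216531/247826 + 1704) = √(422078973/247826) = √104602143562698/247826 ≈ 41.269)
E = 1498 + 5*I*√70889 (E = 1498 + √(-1214995 - 557230) = 1498 + √(-1772225) = 1498 + 5*I*√70889 ≈ 1498.0 + 1331.3*I)
I + E = √104602143562698/247826 + (1498 + 5*I*√70889) = 1498 + √104602143562698/247826 + 5*I*√70889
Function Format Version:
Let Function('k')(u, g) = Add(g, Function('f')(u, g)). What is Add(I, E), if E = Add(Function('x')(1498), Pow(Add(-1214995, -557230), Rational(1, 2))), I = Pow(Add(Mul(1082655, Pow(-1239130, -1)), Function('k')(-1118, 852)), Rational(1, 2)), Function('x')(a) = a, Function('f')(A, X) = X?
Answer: Add(1498, Mul(Rational(1, 247826), Pow(104602143562698, Rational(1, 2))), Mul(5, I, Pow(70889, Rational(1, 2)))) ≈ Add(1539.3, Mul(1331.3, I))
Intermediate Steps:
Function('k')(u, g) = Mul(2, g) (Function('k')(u, g) = Add(g, g) = Mul(2, g))
I = Mul(Rational(1, 247826), Pow(104602143562698, Rational(1, 2))) (I = Pow(Add(Mul(1082655, Pow(-1239130, -1)), Mul(2, 852)), Rational(1, 2)) = Pow(Add(Mul(1082655, Rational(-1, 1239130)), 1704), Rational(1, 2)) = Pow(Add(Rational(-216531, 247826), 1704), Rational(1, 2)) = Pow(Rational(422078973, 247826), Rational(1, 2)) = Mul(Rational(1, 247826), Pow(104602143562698, Rational(1, 2))) ≈ 41.269)
E = Add(1498, Mul(5, I, Pow(70889, Rational(1, 2)))) (E = Add(1498, Pow(Add(-1214995, -557230), Rational(1, 2))) = Add(1498, Pow(-1772225, Rational(1, 2))) = Add(1498, Mul(5, I, Pow(70889, Rational(1, 2)))) ≈ Add(1498.0, Mul(1331.3, I)))
Add(I, E) = Add(Mul(Rational(1, 247826), Pow(104602143562698, Rational(1, 2))), Add(1498, Mul(5, I, Pow(70889, Rational(1, 2))))) = Add(1498, Mul(Rational(1, 247826), Pow(104602143562698, Rational(1, 2))), Mul(5, I, Pow(70889, Rational(1, 2))))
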